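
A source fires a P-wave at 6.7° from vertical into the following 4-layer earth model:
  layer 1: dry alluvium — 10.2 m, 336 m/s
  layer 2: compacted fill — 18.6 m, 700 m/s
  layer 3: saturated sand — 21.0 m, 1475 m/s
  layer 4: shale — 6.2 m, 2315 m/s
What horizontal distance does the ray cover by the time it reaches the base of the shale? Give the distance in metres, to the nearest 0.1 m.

p = sin θ₁/V₁ = sin 6.7°/336 = 3.4723e-04 s/m is conserved through the stack.
Layer 1: θ = 6.70°; offset = 10.2·tan 6.70° = 1.198 m.
Layer 2: sin θ = p·700 = 0.2431 → θ = 14.07°; offset = 18.6·tan 14.07° = 4.661 m.
Layer 3: sin θ = p·1475 = 0.5122 → θ = 30.81°; offset = 21.0·tan 30.81° = 12.523 m.
Layer 4: sin θ = p·2315 = 0.8038 → θ = 53.50°; offset = 6.2·tan 53.50° = 8.379 m.
Summing the layer offsets gives 26.760 m.

26.8 m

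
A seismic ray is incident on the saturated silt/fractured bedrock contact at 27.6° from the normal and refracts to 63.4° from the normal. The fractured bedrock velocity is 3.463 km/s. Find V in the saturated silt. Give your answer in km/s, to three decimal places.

1.794 km/s

sin 27.6° = 0.4633; sin 63.4° = 0.8942.
V₁ = V₂·(sin θ₁/sin θ₂) = 3.463·(0.4633/0.8942) = 1.794 km/s.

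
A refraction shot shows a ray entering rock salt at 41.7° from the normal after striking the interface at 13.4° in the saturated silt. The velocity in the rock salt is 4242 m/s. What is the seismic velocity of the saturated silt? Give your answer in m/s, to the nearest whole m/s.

1478 m/s

Snell's law: sin 13.4°/V₁ = sin 41.7°/V₂.
V₁ = V₂·sin 13.4°/sin 41.7° = 4242 × 0.3484 = 1477.80 m/s.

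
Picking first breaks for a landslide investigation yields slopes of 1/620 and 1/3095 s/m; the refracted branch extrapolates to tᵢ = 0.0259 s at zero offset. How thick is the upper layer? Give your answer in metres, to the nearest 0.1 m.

8.2 m

h = tᵢ·V₁·V₂ / (2·√(V₂²−V₁²)).
√(V₂²−V₁²) = √(3095² − 620²) = 3032.3 m/s.
h = 0.0259 s × 620 × 3095 / (2 × 3032.3) = 8.20 m.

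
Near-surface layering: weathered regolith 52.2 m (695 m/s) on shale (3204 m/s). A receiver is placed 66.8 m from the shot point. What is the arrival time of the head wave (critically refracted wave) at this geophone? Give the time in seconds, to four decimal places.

t = x/V₂ + 2h·√(V₂²−V₁²)/(V₁V₂).
√(V₂²−V₁²) = √(3204²−695²) = 3127.7 m/s; delay term = 2·52.2·3127.7/(695·3204) = 0.14664 s.
t = 66.8/3204 + 0.14664 = 0.16749 s.

0.1675 s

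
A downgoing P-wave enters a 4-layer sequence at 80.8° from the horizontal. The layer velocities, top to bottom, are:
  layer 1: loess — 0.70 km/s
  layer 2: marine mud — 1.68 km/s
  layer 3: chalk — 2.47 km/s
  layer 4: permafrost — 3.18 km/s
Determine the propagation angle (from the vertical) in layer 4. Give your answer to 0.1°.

From the normal: θ₁ = 90° − 80.8° = 9.2°.
Ray parameter p = sin 9.2° / 0.70 = 2.2840e-01 s/km.
sin θ_4 = p·V_4 = 2.2840e-01 × 3.18 = 0.7263.
θ_4 = 46.58° from the vertical.

46.6°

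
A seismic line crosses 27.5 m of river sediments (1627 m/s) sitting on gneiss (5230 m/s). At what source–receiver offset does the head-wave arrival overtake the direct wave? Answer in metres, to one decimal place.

θ_c = arcsin(1627/5230) = 18.12°, so cos θ_c = 0.9504 and tᵢ = 2h cos θ_c/V₁ = 0.0321 s.
At crossover x/V₁ = x/V₂ + tᵢ ⇒ x = tᵢ/(1/V₁ − 1/V₂) = 0.03213/(6.1463e-04 − 1.9120e-04) = 75.87 m.

75.9 m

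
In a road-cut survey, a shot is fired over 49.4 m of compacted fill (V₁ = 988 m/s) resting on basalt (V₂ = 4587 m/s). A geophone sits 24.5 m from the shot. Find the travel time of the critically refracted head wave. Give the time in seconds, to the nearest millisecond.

0.103 s

θ_c = arcsin(V₁/V₂) = arcsin(988/4587) = 12.44°, cos θ_c = 0.9765.
Intercept time tᵢ = 2h cos θ_c / V₁ = 2·49.4·0.9765/988 = 0.09765 s.
t = x/V₂ + tᵢ = 24.5/4587 + 0.09765 = 0.10299 s.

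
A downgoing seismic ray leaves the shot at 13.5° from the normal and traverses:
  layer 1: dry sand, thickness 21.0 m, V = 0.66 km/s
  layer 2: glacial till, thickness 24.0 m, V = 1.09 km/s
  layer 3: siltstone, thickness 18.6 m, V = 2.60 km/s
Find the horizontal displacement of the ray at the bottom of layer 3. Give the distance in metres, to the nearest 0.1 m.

58.6 m

Ray parameter p = sin 13.5° / 0.66 km/s = 3.5371e-01 s/km.
Layer 1: θ = 13.50°; offset = 21.0·tan 13.50° = 5.042 m.
Layer 2: sin θ = p·1.09 = 0.3855 → θ = 22.68°; offset = 24.0·tan 22.68° = 10.028 m.
Layer 3: sin θ = p·2.60 = 0.9196 → θ = 66.87°; offset = 18.6·tan 66.87° = 43.549 m.
Summing the layer offsets gives 58.619 m.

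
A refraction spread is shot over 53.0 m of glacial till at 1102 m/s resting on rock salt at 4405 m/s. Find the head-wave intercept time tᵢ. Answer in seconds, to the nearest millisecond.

θ_c = arcsin(V₁/V₂) = arcsin(1102/4405) = 14.49°; cos θ_c = 0.9682.
tᵢ = 2h·cos θ_c / V₁ = 2·53.0·0.9682 / 1102 = 0.09313 s.

0.093 s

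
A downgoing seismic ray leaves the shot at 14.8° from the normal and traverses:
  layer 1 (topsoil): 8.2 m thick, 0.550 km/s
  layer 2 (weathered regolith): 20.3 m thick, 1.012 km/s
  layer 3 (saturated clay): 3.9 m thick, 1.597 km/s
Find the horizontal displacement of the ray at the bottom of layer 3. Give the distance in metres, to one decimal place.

Ray parameter p = sin 14.8° / 0.550 km/s = 4.6445e-01 s/km.
Layer 1: θ = 14.80°; offset = 8.2·tan 14.80° = 2.167 m.
Layer 2: sin θ = p·1.012 = 0.4700 → θ = 28.04°; offset = 20.3·tan 28.04° = 10.810 m.
Layer 3: sin θ = p·1.597 = 0.7417 → θ = 47.88°; offset = 3.9·tan 47.88° = 4.313 m.
Total horizontal offset = 17.289 m.

17.3 m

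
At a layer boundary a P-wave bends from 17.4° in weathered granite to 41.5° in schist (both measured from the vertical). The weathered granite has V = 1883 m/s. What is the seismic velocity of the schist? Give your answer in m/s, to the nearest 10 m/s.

sin 17.4° = 0.2990; sin 41.5° = 0.6626.
V₂ = V₁·(sin θ₂/sin θ₁) = 1883·(0.6626/0.2990) = 4172.39 m/s.

4170 m/s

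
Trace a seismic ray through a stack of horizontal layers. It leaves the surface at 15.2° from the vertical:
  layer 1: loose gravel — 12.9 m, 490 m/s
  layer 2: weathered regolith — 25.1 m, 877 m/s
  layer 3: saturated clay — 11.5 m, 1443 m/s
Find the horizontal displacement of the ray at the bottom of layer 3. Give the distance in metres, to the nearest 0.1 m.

Apply Snell's law at each interface; in layer i the horizontal offset is hᵢ·tan θᵢ.
Layer 1: θ = 15.20°; offset = 12.9·tan 15.20° = 3.505 m.
Layer 2: sin θ = 877·sin 15.2°/490 = 0.4693, θ = 27.99°; offset = 25.1·tan 27.99° = 13.338 m.
Layer 3: sin θ = 1443·sin 15.2°/490 = 0.7721, θ = 50.54°; offset = 11.5·tan 50.54° = 13.973 m.
Σ offsets = 30.816 m.

30.8 m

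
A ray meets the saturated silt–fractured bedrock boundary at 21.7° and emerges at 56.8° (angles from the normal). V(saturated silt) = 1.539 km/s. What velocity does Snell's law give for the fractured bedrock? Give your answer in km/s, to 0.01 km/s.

3.48 km/s

Snell's law: sin 21.7°/V₁ = sin 56.8°/V₂.
V₂ = V₁·sin 56.8°/sin 21.7° = 1.539 × 2.2631 = 3.48 km/s.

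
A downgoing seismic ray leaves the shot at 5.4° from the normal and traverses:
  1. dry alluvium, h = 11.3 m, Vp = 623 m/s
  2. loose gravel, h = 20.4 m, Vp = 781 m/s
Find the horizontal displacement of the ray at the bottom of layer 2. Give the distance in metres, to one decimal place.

p = sin θ₁/V₁ = sin 5.4°/623 = 1.5106e-04 s/m is conserved through the stack.
Layer 1: θ = 5.40°; offset = 11.3·tan 5.40° = 1.068 m.
Layer 2: sin θ = p·781 = 0.1180 → θ = 6.78°; offset = 20.4·tan 6.78° = 2.424 m.
Σ offsets = 3.492 m.

3.5 m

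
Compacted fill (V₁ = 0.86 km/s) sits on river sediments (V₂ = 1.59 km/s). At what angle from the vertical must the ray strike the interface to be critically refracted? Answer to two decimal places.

32.74°

At critical incidence the refracted ray runs along the interface (θ₂ = 90°), so sin θ_c = V₁/V₂.
θ_c = arcsin(0.86/1.59) = arcsin 0.5409 = 32.74°.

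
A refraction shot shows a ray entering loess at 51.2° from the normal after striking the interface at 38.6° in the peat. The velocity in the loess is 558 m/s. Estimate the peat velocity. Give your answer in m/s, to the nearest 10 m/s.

Snell's law: sin 38.6°/V₁ = sin 51.2°/V₂.
V₁ = V₂·sin 38.6°/sin 51.2° = 558 × 0.8005 = 446.69 m/s.

450 m/s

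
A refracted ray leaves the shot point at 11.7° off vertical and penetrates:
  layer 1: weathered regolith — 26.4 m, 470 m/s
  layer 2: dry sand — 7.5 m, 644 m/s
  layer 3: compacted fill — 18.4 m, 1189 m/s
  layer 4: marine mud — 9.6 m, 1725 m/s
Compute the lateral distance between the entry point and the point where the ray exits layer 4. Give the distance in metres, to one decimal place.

Apply Snell's law at each interface; in layer i the horizontal offset is hᵢ·tan θᵢ.
Layer 1: θ = 11.70°; offset = 26.4·tan 11.70° = 5.467 m.
Layer 2: sin θ = 644·sin 11.7°/470 = 0.2779, θ = 16.13°; offset = 7.5·tan 16.13° = 2.169 m.
Layer 3: sin θ = 1189·sin 11.7°/470 = 0.5130, θ = 30.86°; offset = 18.4·tan 30.86° = 10.997 m.
Layer 4: sin θ = 1725·sin 11.7°/470 = 0.7443, θ = 48.10°; offset = 9.6·tan 48.10° = 10.698 m.
Summing the layer offsets gives 29.331 m.

29.3 m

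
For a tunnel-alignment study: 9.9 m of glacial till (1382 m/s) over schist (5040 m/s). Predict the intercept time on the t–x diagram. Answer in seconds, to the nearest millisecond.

0.014 s

θ_c = arcsin(V₁/V₂) = arcsin(1382/5040) = 15.91°; cos θ_c = 0.9617.
tᵢ = 2h·cos θ_c / V₁ = 2·9.9·0.9617 / 1382 = 0.01378 s.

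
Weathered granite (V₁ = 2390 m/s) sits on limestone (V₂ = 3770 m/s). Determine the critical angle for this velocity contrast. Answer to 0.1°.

Critical incidence: sin θ_c = V₁/V₂ = 2390/3770 = 0.6340.
θ_c = arcsin 0.6340 = 39.34°.

39.3°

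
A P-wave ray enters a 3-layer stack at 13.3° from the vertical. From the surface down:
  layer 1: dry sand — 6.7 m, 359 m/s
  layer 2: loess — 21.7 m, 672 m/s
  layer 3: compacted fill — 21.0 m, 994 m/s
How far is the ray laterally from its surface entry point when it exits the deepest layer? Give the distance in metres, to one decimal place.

29.3 m

p = sin θ₁/V₁ = sin 13.3°/359 = 6.4081e-04 s/m is conserved through the stack.
Layer 1: θ = 13.30°; offset = 6.7·tan 13.30° = 1.584 m.
Layer 2: sin θ = p·672 = 0.4306 → θ = 25.51°; offset = 21.7·tan 25.51° = 10.354 m.
Layer 3: sin θ = p·994 = 0.6370 → θ = 39.57°; offset = 21.0·tan 39.57° = 17.352 m.
Summing the layer offsets gives 29.289 m.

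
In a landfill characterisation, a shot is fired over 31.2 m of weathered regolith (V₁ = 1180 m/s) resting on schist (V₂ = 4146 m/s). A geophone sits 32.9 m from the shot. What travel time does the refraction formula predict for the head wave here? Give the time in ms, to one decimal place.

θ_c = arcsin(V₁/V₂) = arcsin(1180/4146) = 16.54°, cos θ_c = 0.9586.
Intercept time tᵢ = 2h cos θ_c / V₁ = 2·31.2·0.9586/1180 = 0.05069 s.
t = x/V₂ + tᵢ = 32.9/4146 + 0.05069 = 0.05863 s.

58.6 ms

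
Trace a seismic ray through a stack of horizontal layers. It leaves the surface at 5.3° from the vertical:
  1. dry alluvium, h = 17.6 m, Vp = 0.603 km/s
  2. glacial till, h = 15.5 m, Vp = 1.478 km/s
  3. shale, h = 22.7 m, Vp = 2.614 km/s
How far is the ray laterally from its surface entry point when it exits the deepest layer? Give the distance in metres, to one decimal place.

15.2 m

p = sin θ₁/V₁ = sin 5.3°/0.603 = 1.5319e-01 s/km is conserved through the stack.
Layer 1: θ = 5.30°; offset = 17.6·tan 5.30° = 1.633 m.
Layer 2: sin θ = p·1.478 = 0.2264 → θ = 13.09°; offset = 15.5·tan 13.09° = 3.603 m.
Layer 3: sin θ = p·2.614 = 0.4004 → θ = 23.60°; offset = 22.7·tan 23.60° = 9.920 m.
Σ offsets = 15.155 m.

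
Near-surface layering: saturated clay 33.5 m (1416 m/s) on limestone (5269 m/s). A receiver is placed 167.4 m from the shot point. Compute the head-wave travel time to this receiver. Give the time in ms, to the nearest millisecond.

77 ms

θ_c = arcsin(V₁/V₂) = arcsin(1416/5269) = 15.59°, cos θ_c = 0.9632.
Intercept time tᵢ = 2h cos θ_c / V₁ = 2·33.5·0.9632/1416 = 0.04558 s.
t = x/V₂ + tᵢ = 167.4/5269 + 0.04558 = 0.07735 s.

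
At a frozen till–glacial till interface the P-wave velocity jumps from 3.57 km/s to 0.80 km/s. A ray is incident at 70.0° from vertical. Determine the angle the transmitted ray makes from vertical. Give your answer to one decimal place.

12.2°

sin θ₁/V₁ = sin θ₂/V₂ ⇒ sin θ₂ = 0.80·sin 70.0°/3.57 = 0.80·0.9397/3.57 = 0.2106.
θ₂ = arcsin 0.2106 = 12.16° from the normal.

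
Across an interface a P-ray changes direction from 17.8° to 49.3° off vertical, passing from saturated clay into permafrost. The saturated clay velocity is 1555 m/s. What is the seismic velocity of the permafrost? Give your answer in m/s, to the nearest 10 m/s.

3860 m/s

sin 17.8° = 0.3057; sin 49.3° = 0.7581.
V₂ = V₁·(sin θ₂/sin θ₁) = 1555·(0.7581/0.3057) = 3856.45 m/s.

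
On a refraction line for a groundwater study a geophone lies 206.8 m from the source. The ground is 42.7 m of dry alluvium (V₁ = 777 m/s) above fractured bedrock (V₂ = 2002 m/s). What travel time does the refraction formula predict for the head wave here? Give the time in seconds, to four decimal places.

t = x/V₂ + 2h·√(V₂²−V₁²)/(V₁V₂).
√(V₂²−V₁²) = √(2002²−777²) = 1845.1 m/s; delay term = 2·42.7·1845.1/(777·2002) = 0.10129 s.
t = 206.8/2002 + 0.10129 = 0.20459 s.

0.2046 s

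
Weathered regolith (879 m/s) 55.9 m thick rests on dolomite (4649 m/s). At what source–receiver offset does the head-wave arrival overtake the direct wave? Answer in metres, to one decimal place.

135.4 m

θ_c = arcsin(879/4649) = 10.90°, so cos θ_c = 0.9820 and tᵢ = 2h cos θ_c/V₁ = 0.1249 s.
At crossover x/V₁ = x/V₂ + tᵢ ⇒ x = tᵢ/(1/V₁ − 1/V₂) = 0.12490/(1.1377e-03 − 2.1510e-04) = 135.38 m.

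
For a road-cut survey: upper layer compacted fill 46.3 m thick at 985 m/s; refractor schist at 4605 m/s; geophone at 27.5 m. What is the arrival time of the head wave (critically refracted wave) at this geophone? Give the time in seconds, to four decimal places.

θ_c = arcsin(V₁/V₂) = arcsin(985/4605) = 12.35°, cos θ_c = 0.9769.
Intercept time tᵢ = 2h cos θ_c / V₁ = 2·46.3·0.9769/985 = 0.09183 s.
t = x/V₂ + tᵢ = 27.5/4605 + 0.09183 = 0.09781 s.

0.0978 s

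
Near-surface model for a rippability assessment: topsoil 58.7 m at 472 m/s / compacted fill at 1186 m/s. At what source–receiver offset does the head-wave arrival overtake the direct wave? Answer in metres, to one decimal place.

178.9 m

x_cross = 2h·√((V₂+V₁)/(V₂−V₁)).
(V₂+V₁)/(V₂−V₁) = (1186+472)/(1186−472) = 2.3221; √ = 1.5239.
x_cross = 2·58.7·1.5239 = 178.90 m.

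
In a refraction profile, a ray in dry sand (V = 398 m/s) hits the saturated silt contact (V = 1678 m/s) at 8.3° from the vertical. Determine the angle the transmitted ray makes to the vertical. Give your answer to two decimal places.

37.49°

Snell's law: sin θ₂ = (V₂/V₁)·sin θ₁ = (1678/398)·sin 8.3° = 0.6086.
θ₂ = sin⁻¹(0.6086) = 37.49° (from vertical).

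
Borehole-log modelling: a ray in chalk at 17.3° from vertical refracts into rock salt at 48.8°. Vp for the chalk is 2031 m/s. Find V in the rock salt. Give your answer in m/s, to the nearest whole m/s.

sin 17.3° = 0.2974; sin 48.8° = 0.7524.
V₂ = V₁·(sin θ₂/sin θ₁) = 2031·(0.7524/0.2974) = 5138.82 m/s.

5139 m/s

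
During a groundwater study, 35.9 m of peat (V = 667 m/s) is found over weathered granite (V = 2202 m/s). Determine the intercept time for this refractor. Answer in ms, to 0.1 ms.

θ_c = arcsin(V₁/V₂) = arcsin(667/2202) = 17.63°; cos θ_c = 0.9530.
tᵢ = 2h·cos θ_c / V₁ = 2·35.9·0.9530 / 667 = 0.10259 s.

102.6 ms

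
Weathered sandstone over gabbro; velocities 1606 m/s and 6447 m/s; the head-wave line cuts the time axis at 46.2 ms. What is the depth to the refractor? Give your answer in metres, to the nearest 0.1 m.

38.3 m

h = tᵢ·V₁·V₂ / (2·√(V₂²−V₁²)).
√(V₂²−V₁²) = √(6447² − 1606²) = 6243.8 m/s.
h = 0.0462 s × 1606 × 6447 / (2 × 6243.8) = 38.31 m.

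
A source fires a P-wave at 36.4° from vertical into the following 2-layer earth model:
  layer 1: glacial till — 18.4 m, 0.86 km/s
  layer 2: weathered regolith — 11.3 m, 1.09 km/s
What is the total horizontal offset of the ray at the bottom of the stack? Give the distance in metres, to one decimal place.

p = sin θ₁/V₁ = sin 36.4°/0.86 = 6.9002e-01 s/km is conserved through the stack.
Layer 1: θ = 36.40°; offset = 18.4·tan 36.40° = 13.566 m.
Layer 2: sin θ = p·1.09 = 0.7521 → θ = 48.77°; offset = 11.3·tan 48.77° = 12.896 m.
Σ offsets = 26.462 m.

26.5 m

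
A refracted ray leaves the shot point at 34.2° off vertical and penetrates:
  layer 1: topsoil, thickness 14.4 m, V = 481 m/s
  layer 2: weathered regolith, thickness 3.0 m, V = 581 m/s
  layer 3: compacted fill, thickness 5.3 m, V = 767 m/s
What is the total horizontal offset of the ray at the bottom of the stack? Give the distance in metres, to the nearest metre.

23 m

Ray parameter p = sin 34.2° / 481 m/s = 1.1686e-03 s/m.
Layer 1: θ = 34.20°; offset = 14.4·tan 34.20° = 9.786 m.
Layer 2: sin θ = p·581 = 0.6789 → θ = 42.76°; offset = 3.0·tan 42.76° = 2.774 m.
Layer 3: sin θ = p·767 = 0.8963 → θ = 63.68°; offset = 5.3·tan 63.68° = 10.712 m.
Summing the layer offsets gives 23.273 m.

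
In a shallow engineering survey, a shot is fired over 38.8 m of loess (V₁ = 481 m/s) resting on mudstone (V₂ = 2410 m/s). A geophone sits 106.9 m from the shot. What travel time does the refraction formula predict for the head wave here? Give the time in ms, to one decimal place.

202.4 ms

θ_c = arcsin(V₁/V₂) = arcsin(481/2410) = 11.51°, cos θ_c = 0.9799.
Intercept time tᵢ = 2h cos θ_c / V₁ = 2·38.8·0.9799/481 = 0.15808 s.
t = x/V₂ + tᵢ = 106.9/2410 + 0.15808 = 0.20244 s.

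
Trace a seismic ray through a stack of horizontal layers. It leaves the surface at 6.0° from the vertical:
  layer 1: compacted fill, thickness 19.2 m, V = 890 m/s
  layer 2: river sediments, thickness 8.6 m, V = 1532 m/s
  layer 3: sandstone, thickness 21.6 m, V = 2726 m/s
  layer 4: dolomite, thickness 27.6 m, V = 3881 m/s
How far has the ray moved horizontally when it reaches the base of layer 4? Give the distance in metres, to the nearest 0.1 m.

p = sin θ₁/V₁ = sin 6.0°/890 = 1.1745e-04 s/m is conserved through the stack.
Layer 1: θ = 6.00°; offset = 19.2·tan 6.00° = 2.018 m.
Layer 2: sin θ = p·1532 = 0.1799 → θ = 10.37°; offset = 8.6·tan 10.37° = 1.573 m.
Layer 3: sin θ = p·2726 = 0.3202 → θ = 18.67°; offset = 21.6·tan 18.67° = 7.300 m.
Layer 4: sin θ = p·3881 = 0.4558 → θ = 27.12°; offset = 27.6·tan 27.12° = 14.134 m.
Σ offsets = 25.025 m.

25.0 m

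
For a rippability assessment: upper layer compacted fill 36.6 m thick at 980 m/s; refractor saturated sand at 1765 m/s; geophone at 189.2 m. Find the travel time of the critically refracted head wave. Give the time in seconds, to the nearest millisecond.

0.169 s

θ_c = arcsin(V₁/V₂) = arcsin(980/1765) = 33.73°, cos θ_c = 0.8317.
Intercept time tᵢ = 2h cos θ_c / V₁ = 2·36.6·0.8317/980 = 0.06212 s.
t = x/V₂ + tᵢ = 189.2/1765 + 0.06212 = 0.16932 s.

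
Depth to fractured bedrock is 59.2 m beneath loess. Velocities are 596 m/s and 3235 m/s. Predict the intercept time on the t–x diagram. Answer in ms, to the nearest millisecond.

195 ms

tᵢ = 2h·√(V₂²−V₁²)/(V₁V₂).
√(V₂²−V₁²) = √(3235²−596²) = 3179.6 m/s.
tᵢ = 2·59.2·3179.6/(596·3235) = 0.19526 s.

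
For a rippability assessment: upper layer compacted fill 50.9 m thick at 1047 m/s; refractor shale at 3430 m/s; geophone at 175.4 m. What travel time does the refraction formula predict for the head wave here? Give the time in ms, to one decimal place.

143.7 ms

t = x/V₂ + 2h·√(V₂²−V₁²)/(V₁V₂).
√(V₂²−V₁²) = √(3430²−1047²) = 3266.3 m/s; delay term = 2·50.9·3266.3/(1047·3430) = 0.09259 s.
t = 175.4/3430 + 0.09259 = 0.14373 s.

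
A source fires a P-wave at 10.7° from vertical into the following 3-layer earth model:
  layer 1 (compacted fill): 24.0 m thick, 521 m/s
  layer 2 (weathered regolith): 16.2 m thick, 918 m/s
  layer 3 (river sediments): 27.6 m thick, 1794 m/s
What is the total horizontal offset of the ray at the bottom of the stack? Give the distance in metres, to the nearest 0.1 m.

33.1 m

Apply Snell's law at each interface; in layer i the horizontal offset is hᵢ·tan θᵢ.
Layer 1: θ = 10.70°; offset = 24.0·tan 10.70° = 4.535 m.
Layer 2: sin θ = 918·sin 10.7°/521 = 0.3271, θ = 19.10°; offset = 16.2·tan 19.10° = 5.608 m.
Layer 3: sin θ = 1794·sin 10.7°/521 = 0.6393, θ = 39.74°; offset = 27.6·tan 39.74° = 22.947 m.
Total horizontal offset = 33.091 m.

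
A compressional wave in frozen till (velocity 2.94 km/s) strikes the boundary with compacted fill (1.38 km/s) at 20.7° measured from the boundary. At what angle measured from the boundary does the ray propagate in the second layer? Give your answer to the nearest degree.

64°

Angle from the normal: 90° − 20.7° = 69.3°.
Snell's law: sin θ₂ = (V₂/V₁)·sin θ₁ = (1.38/2.94)·sin 69.3° = 0.4391.
θ₂ = arcsin 0.4391 = 26.05° from the normal.
From the interface: 90° − 26.05° = 63.95°.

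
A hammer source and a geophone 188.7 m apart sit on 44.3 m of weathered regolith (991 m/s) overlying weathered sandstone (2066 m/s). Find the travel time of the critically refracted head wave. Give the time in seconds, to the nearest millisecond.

t = x/V₂ + 2h·√(V₂²−V₁²)/(V₁V₂).
√(V₂²−V₁²) = √(2066²−991²) = 1812.8 m/s; delay term = 2·44.3·1812.8/(991·2066) = 0.07845 s.
t = 188.7/2066 + 0.07845 = 0.16978 s.

0.170 s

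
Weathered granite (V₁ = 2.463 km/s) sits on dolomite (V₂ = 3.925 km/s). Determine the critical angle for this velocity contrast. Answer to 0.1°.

At critical incidence the refracted ray runs along the interface (θ₂ = 90°), so sin θ_c = V₁/V₂.
θ_c = arcsin(2.463/3.925) = arcsin 0.6275 = 38.87°.

38.9°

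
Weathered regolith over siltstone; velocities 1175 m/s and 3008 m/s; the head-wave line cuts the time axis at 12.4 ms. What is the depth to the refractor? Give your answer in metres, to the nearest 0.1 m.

h = tᵢ·V₁·V₂ / (2·√(V₂²−V₁²)).
√(V₂²−V₁²) = √(3008² − 1175²) = 2769.0 m/s.
h = 0.0124 s × 1175 × 3008 / (2 × 2769.0) = 7.91 m.

7.9 m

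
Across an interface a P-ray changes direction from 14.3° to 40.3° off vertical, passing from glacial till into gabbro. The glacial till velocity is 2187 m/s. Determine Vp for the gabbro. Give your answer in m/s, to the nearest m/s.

5727 m/s

Snell's law: sin 14.3°/V₁ = sin 40.3°/V₂.
V₂ = V₁·sin 40.3°/sin 14.3° = 2187 × 2.6186 = 5726.86 m/s.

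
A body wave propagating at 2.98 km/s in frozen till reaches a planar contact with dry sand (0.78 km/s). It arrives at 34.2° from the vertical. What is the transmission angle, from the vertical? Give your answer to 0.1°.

Snell's law: sin θ₂ = (V₂/V₁)·sin θ₁ = (0.78/2.98)·sin 34.2° = 0.1471.
θ₂ = sin⁻¹(0.1471) = 8.46° (from vertical).

8.5°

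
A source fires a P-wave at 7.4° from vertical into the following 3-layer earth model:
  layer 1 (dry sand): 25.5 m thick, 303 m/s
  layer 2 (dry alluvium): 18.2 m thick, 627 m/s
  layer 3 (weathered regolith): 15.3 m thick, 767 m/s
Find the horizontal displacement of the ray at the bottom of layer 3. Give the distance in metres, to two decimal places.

Apply Snell's law at each interface; in layer i the horizontal offset is hᵢ·tan θᵢ.
Layer 1: θ = 7.40°; offset = 25.5·tan 7.40° = 3.3119 m.
Layer 2: sin θ = 627·sin 7.4°/303 = 0.2665, θ = 15.46°; offset = 18.2·tan 15.46° = 5.0327 m.
Layer 3: sin θ = 767·sin 7.4°/303 = 0.3260, θ = 19.03°; offset = 15.3·tan 19.03° = 5.2765 m.
Summing the layer offsets gives 13.6210 m.

13.62 m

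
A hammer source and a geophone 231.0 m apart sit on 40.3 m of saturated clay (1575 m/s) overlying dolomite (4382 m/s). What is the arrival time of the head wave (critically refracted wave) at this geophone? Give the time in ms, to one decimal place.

100.5 ms

t = x/V₂ + 2h·√(V₂²−V₁²)/(V₁V₂).
√(V₂²−V₁²) = √(4382²−1575²) = 4089.2 m/s; delay term = 2·40.3·4089.2/(1575·4382) = 0.04775 s.
t = 231.0/4382 + 0.04775 = 0.10047 s.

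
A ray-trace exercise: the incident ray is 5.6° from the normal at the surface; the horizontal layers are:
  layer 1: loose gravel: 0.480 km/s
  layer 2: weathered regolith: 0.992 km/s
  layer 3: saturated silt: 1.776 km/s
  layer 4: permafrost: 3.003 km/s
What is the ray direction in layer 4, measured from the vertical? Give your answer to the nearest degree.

38°

Ray parameter p = sin 5.6° / 0.480 = 2.0330e-01 s/km.
sin θ_4 = p·V_4 = 2.0330e-01 × 3.003 = 0.6105.
θ_4 = 37.63° from the vertical.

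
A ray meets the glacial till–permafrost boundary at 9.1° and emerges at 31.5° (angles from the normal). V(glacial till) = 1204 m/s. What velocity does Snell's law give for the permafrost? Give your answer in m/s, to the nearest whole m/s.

3978 m/s

sin 9.1° = 0.1582; sin 31.5° = 0.5225.
V₂ = V₁·(sin θ₂/sin θ₁) = 1204·(0.5225/0.1582) = 3977.59 m/s.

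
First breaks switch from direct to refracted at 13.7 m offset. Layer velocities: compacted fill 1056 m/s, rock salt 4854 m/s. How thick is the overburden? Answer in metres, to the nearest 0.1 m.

5.5 m

x_cross = 2h·√((V₂+V₁)/(V₂−V₁)) → h = x_cross / (2·√((V₂+V₁)/(V₂−V₁))).
√((V₂+V₁)/(V₂−V₁)) = √((4854+1056)/(4854−1056)) = 1.2474.
h = 13.7 / (2·1.2474) = 5.49 m.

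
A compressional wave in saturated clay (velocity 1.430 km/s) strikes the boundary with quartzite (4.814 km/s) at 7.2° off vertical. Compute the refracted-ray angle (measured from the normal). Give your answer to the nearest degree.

Snell's law: sin θ₂ = (V₂/V₁)·sin θ₁ = (4.814/1.430)·sin 7.2° = 0.4219.
θ₂ = arcsin 0.4219 = 24.96° from the normal.

25°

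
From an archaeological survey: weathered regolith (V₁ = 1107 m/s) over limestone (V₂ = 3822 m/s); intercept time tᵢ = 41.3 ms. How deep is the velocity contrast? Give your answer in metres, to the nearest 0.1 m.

θ_c = arcsin(1107/3822) = 16.84°; cos θ_c = 0.9571.
tᵢ = 2h cos θ_c/V₁ ⇒ h = tᵢ·V₁/(2 cos θ_c) = 0.0413·1107/(2·0.9571) = 23.88 m.

23.9 m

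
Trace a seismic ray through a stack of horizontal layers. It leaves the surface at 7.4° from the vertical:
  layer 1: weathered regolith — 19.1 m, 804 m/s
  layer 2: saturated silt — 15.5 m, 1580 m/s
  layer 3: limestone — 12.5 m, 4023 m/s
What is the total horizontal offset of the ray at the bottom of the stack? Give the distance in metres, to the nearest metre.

17 m

Ray parameter p = sin 7.4° / 804 m/s = 1.6019e-04 s/m.
Layer 1: θ = 7.40°; offset = 19.1·tan 7.40° = 2.481 m.
Layer 2: sin θ = p·1580 = 0.2531 → θ = 14.66°; offset = 15.5·tan 14.66° = 4.055 m.
Layer 3: sin θ = p·4023 = 0.6445 → θ = 40.13°; offset = 12.5·tan 40.13° = 10.535 m.
Σ offsets = 17.071 m.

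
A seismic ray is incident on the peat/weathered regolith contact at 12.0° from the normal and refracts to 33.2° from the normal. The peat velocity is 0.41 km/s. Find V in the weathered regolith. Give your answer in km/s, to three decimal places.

1.080 km/s

sin 12.0° = 0.2079; sin 33.2° = 0.5476.
V₂ = V₁·(sin θ₂/sin θ₁) = 0.41·(0.5476/0.2079) = 1.080 km/s.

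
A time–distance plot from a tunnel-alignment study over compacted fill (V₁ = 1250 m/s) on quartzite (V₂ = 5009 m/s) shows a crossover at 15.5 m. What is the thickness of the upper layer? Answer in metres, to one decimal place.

x_cross = 2h·√((V₂+V₁)/(V₂−V₁)) → h = x_cross / (2·√((V₂+V₁)/(V₂−V₁))).
√((V₂+V₁)/(V₂−V₁)) = √((5009+1250)/(5009−1250)) = 1.2904.
h = 15.5 / (2·1.2904) = 6.01 m.

6.0 m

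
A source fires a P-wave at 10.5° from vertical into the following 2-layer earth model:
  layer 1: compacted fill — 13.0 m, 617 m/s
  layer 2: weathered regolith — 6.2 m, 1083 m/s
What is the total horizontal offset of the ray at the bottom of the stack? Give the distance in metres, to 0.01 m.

Apply Snell's law at each interface; in layer i the horizontal offset is hᵢ·tan θᵢ.
Layer 1: θ = 10.50°; offset = 13.0·tan 10.50° = 2.4094 m.
Layer 2: sin θ = 1083·sin 10.5°/617 = 0.3199, θ = 18.66°; offset = 6.2·tan 18.66° = 2.0932 m.
Σ offsets = 4.5026 m.

4.50 m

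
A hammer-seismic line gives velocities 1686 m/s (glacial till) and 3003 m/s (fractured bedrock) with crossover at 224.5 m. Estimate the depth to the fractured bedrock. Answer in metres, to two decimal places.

x_cross = 2h·√((V₂+V₁)/(V₂−V₁)) → h = x_cross / (2·√((V₂+V₁)/(V₂−V₁))).
√((V₂+V₁)/(V₂−V₁)) = √((3003+1686)/(3003−1686)) = 1.8869.
h = 224.5 / (2·1.8869) = 59.49 m.

59.49 m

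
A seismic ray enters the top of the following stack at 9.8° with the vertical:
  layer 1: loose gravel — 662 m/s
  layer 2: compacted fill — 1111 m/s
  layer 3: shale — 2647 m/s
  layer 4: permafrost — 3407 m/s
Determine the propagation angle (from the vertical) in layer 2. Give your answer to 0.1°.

16.6°

Ray parameter p = sin 9.8° / 662 = 2.5711e-04 s/m.
sin θ_2 = p·V_2 = 2.5711e-04 × 1111 = 0.2857.
θ_2 = 16.60° from the vertical.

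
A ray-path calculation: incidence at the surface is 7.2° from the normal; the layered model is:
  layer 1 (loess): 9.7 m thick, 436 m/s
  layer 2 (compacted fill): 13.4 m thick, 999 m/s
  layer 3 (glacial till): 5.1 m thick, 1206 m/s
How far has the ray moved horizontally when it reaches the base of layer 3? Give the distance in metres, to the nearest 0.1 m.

p = sin θ₁/V₁ = sin 7.2°/436 = 2.8746e-04 s/m is conserved through the stack.
Layer 1: θ = 7.20°; offset = 9.7·tan 7.20° = 1.225 m.
Layer 2: sin θ = p·999 = 0.2872 → θ = 16.69°; offset = 13.4·tan 16.69° = 4.017 m.
Layer 3: sin θ = p·1206 = 0.3467 → θ = 20.28°; offset = 5.1·tan 20.28° = 1.885 m.
Summing the layer offsets gives 7.128 m.

7.1 m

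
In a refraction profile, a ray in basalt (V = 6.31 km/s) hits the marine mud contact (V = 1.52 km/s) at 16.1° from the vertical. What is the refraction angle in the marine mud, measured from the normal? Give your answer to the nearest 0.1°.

sin θ₁/V₁ = sin θ₂/V₂ ⇒ sin θ₂ = 1.52·sin 16.1°/6.31 = 1.52·0.2773/6.31 = 0.0668.
θ₂ = arcsin 0.0668 = 3.83° from the normal.

3.8°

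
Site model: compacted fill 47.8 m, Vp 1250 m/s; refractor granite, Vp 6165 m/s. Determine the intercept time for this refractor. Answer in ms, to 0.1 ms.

74.9 ms

tᵢ = 2h·√(V₂²−V₁²)/(V₁V₂).
√(V₂²−V₁²) = √(6165²−1250²) = 6036.9 m/s.
tᵢ = 2·47.8·6036.9/(1250·6165) = 0.07489 s.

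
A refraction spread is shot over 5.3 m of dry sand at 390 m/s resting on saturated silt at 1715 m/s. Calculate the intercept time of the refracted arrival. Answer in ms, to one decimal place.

θ_c = arcsin(V₁/V₂) = arcsin(390/1715) = 13.14°; cos θ_c = 0.9738.
tᵢ = 2h·cos θ_c / V₁ = 2·5.3·0.9738 / 390 = 0.02647 s.

26.5 ms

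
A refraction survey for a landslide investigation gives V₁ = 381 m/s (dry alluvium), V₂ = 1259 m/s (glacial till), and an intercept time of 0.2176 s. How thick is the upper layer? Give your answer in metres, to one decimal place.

43.5 m

h = tᵢ·V₁·V₂ / (2·√(V₂²−V₁²)).
√(V₂²−V₁²) = √(1259² − 381²) = 1200.0 m/s.
h = 0.2176 s × 381 × 1259 / (2 × 1200.0) = 43.49 m.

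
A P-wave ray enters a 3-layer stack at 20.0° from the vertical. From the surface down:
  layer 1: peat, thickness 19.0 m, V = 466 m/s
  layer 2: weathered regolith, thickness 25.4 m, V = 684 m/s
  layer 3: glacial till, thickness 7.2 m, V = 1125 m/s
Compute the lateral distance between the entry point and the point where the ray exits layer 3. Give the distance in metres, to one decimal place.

Apply Snell's law at each interface; in layer i the horizontal offset is hᵢ·tan θᵢ.
Layer 1: θ = 20.00°; offset = 19.0·tan 20.00° = 6.915 m.
Layer 2: sin θ = 684·sin 20.0°/466 = 0.5020, θ = 30.13°; offset = 25.4·tan 30.13° = 14.744 m.
Layer 3: sin θ = 1125·sin 20.0°/466 = 0.8257, θ = 55.66°; offset = 7.2·tan 55.66° = 10.539 m.
Σ offsets = 32.198 m.

32.2 m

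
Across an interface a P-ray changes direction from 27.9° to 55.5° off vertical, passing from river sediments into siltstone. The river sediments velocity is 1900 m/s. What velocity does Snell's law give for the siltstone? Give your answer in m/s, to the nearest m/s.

sin 27.9° = 0.4679; sin 55.5° = 0.8241.
V₂ = V₁·(sin θ₂/sin θ₁) = 1900·(0.8241/0.4679) = 3346.31 m/s.

3346 m/s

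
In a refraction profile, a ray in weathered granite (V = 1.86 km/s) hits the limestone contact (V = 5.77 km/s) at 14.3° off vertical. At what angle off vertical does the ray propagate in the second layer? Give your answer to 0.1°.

50.0°

Snell's law: sin θ₂ = (V₂/V₁)·sin θ₁ = (5.77/1.86)·sin 14.3° = 0.7662.
θ₂ = sin⁻¹(0.7662) = 50.02° (from vertical).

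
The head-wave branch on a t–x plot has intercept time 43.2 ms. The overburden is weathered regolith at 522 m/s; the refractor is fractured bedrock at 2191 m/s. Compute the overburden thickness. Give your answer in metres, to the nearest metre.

θ_c = arcsin(522/2191) = 13.78°; cos θ_c = 0.9712.
tᵢ = 2h cos θ_c/V₁ ⇒ h = tᵢ·V₁/(2 cos θ_c) = 0.0432·522/(2·0.9712) = 11.61 m.

12 m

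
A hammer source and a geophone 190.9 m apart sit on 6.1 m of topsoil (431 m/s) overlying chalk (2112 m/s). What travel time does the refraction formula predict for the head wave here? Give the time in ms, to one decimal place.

118.1 ms

θ_c = arcsin(V₁/V₂) = arcsin(431/2112) = 11.78°, cos θ_c = 0.9790.
Intercept time tᵢ = 2h cos θ_c / V₁ = 2·6.1·0.9790/431 = 0.02771 s.
t = x/V₂ + tᵢ = 190.9/2112 + 0.02771 = 0.11810 s.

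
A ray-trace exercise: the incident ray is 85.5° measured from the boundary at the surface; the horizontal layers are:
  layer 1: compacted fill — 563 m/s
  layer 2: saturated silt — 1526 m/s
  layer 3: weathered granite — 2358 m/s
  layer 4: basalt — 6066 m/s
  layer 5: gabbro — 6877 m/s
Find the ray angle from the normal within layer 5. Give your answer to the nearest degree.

From the normal: θ₁ = 90° − 85.5° = 4.5°.
Ray parameter p = sin 4.5° / 563 = 1.3936e-04 s/m.
sin θ_5 = p·V_5 = 1.3936e-04 × 6877 = 0.9584.
θ_5 = arcsin 0.9584 = 73.41°.

73°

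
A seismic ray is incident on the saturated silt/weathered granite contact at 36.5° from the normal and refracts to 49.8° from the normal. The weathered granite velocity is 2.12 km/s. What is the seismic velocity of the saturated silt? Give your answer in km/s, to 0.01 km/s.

1.65 km/s

sin 36.5° = 0.5948; sin 49.8° = 0.7638.
V₁ = V₂·(sin θ₁/sin θ₂) = 2.12·(0.5948/0.7638) = 1.65 km/s.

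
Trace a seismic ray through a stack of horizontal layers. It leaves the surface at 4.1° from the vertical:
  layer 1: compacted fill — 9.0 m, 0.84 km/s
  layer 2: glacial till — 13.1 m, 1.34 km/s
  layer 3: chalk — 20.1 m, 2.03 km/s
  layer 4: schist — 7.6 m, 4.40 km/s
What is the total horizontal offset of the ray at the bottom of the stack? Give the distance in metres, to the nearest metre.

9 m

p = sin θ₁/V₁ = sin 4.1°/0.84 = 8.5116e-02 s/km is conserved through the stack.
Layer 1: θ = 4.10°; offset = 9.0·tan 4.10° = 0.645 m.
Layer 2: sin θ = p·1.34 = 0.1141 → θ = 6.55°; offset = 13.1·tan 6.55° = 1.504 m.
Layer 3: sin θ = p·2.03 = 0.1728 → θ = 9.95°; offset = 20.1·tan 9.95° = 3.526 m.
Layer 4: sin θ = p·4.40 = 0.3745 → θ = 21.99°; offset = 7.6·tan 21.99° = 3.070 m.
Total horizontal offset = 8.745 m.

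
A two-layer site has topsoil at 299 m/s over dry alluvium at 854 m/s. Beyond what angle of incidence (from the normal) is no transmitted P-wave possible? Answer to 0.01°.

Critical incidence: sin θ_c = V₁/V₂ = 299/854 = 0.3501.
θ_c = arcsin 0.3501 = 20.49°.

20.49°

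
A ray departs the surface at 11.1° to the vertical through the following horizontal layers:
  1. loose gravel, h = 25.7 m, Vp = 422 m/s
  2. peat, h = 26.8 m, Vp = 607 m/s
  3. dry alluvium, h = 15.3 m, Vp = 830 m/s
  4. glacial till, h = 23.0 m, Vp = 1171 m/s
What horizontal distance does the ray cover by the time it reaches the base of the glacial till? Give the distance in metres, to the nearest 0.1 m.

33.6 m

Apply Snell's law at each interface; in layer i the horizontal offset is hᵢ·tan θᵢ.
Layer 1: θ = 11.10°; offset = 25.7·tan 11.10° = 5.042 m.
Layer 2: sin θ = 607·sin 11.1°/422 = 0.2769, θ = 16.08°; offset = 26.8·tan 16.08° = 7.724 m.
Layer 3: sin θ = 830·sin 11.1°/422 = 0.3787, θ = 22.25°; offset = 15.3·tan 22.25° = 6.260 m.
Layer 4: sin θ = 1171·sin 11.1°/422 = 0.5342, θ = 32.29°; offset = 23.0·tan 32.29° = 14.535 m.
Summing the layer offsets gives 33.560 m.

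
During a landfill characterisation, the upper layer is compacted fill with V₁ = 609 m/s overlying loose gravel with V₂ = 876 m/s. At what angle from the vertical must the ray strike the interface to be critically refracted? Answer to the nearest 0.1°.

44.0°

Critical incidence: sin θ_c = V₁/V₂ = 609/876 = 0.6952.
θ_c = arcsin 0.6952 = 44.04°.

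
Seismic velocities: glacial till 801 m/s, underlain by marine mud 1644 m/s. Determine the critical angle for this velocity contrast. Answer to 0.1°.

29.2°

Critical incidence: sin θ_c = V₁/V₂ = 801/1644 = 0.4872.
θ_c = arcsin 0.4872 = 29.16°.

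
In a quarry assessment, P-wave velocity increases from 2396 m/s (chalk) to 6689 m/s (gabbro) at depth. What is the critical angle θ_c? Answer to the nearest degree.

At critical incidence the refracted ray runs along the interface (θ₂ = 90°), so sin θ_c = V₁/V₂.
θ_c = arcsin(2396/6689) = arcsin 0.3582 = 20.99°.

21°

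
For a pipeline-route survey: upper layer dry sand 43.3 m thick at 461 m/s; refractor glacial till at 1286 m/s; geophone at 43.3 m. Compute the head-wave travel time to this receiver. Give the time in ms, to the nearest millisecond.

θ_c = arcsin(V₁/V₂) = arcsin(461/1286) = 21.01°, cos θ_c = 0.9335.
Intercept time tᵢ = 2h cos θ_c / V₁ = 2·43.3·0.9335/461 = 0.17537 s.
t = x/V₂ + tᵢ = 43.3/1286 + 0.17537 = 0.20904 s.

209 ms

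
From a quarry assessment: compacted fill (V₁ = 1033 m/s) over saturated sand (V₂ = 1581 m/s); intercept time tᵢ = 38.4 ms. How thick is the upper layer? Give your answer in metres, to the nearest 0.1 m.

θ_c = arcsin(1033/1581) = 40.80°; cos θ_c = 0.7570.
tᵢ = 2h cos θ_c/V₁ ⇒ h = tᵢ·V₁/(2 cos θ_c) = 0.0384·1033/(2·0.7570) = 26.20 m.

26.2 m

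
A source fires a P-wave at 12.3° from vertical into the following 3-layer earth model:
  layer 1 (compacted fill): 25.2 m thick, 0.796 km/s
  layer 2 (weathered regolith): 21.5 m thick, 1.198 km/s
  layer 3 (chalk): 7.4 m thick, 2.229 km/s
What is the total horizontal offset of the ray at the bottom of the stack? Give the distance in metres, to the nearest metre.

18 m

p = sin θ₁/V₁ = sin 12.3°/0.796 = 2.6763e-01 s/km is conserved through the stack.
Layer 1: θ = 12.30°; offset = 25.2·tan 12.30° = 5.494 m.
Layer 2: sin θ = p·1.198 = 0.3206 → θ = 18.70°; offset = 21.5·tan 18.70° = 7.277 m.
Layer 3: sin θ = p·2.229 = 0.5965 → θ = 36.62°; offset = 7.4·tan 36.62° = 5.500 m.
Σ offsets = 18.272 m.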